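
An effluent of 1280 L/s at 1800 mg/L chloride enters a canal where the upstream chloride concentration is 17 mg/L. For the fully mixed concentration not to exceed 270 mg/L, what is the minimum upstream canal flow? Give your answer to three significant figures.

7740 L/s

Set C_mix = 270: (Q·17.00 + 1280·1800) / (Q + 1280) = 270
→ Q = 1280·(1800 − 270)/(270 − 17.00) = 7741 L/s.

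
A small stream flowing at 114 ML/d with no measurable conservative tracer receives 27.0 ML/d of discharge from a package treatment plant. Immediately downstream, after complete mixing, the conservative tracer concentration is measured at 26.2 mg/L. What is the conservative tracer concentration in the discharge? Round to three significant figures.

Mass balance: 114.0·0 + 27.00·Cₑ = 141.0·26.20
→ Cₑ = (141.0·26.20 − 114.0·0) / 27.00 = 136.8 mg/L.

137 mg/L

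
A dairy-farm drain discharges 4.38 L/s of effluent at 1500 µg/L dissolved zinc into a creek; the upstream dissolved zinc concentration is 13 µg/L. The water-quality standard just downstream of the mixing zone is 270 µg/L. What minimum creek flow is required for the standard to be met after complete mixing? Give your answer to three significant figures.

Set C_mix = 270: (Q·13.00 + 4.380·1500) / (Q + 4.380) = 270
→ Q = 4.380·(1500 − 270)/(270 − 13.00) = 20.96 L/s.

21.0 L/s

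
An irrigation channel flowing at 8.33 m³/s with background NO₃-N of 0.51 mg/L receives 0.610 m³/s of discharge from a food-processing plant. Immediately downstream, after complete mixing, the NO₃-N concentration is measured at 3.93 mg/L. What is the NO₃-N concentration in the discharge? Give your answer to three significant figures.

Mass balance: 8.330·0.5100 + 0.6100·Cₑ = 8.940·3.930
→ Cₑ = (8.940·3.930 − 8.330·0.5100) / 0.6100 = 50.63 mg/L.

50.6 mg/L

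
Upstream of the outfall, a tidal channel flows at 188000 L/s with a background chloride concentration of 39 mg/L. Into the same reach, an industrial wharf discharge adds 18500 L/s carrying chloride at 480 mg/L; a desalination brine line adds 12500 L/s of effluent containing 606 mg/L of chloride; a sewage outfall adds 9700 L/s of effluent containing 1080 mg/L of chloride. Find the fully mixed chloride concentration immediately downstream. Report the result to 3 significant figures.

150 mg/L

Mixed concentration C = ΣQC/ΣQ = (188000·39.00 + 18500·480.0 + 12500·606.0 + 9700·1080) / 228700 = 34260000/228700 = 149.8 mg/L.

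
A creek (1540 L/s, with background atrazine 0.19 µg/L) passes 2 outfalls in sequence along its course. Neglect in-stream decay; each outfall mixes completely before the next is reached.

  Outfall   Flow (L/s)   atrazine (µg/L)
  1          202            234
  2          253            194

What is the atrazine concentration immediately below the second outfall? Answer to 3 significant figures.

Below outfall 1: Q → 1742 L/s, C = (1540·0.1900 + 202.0·234.0)/1742 = 27.30 µg/L.
Below outfall 2: Q → 1995 L/s, C = (1742·27.30 + 253.0·194.0)/1995 = 48.44 µg/L.

48.4 µg/L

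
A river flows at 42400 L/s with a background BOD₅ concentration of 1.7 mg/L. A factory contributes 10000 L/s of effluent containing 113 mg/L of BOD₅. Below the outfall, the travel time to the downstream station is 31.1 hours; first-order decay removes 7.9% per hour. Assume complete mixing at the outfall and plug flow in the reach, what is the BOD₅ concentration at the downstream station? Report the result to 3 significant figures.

1.77 mg/L

After mixing, C = (42400·1.700 + 10000·113.0) / 52400 = 1202000/52400 = 22.94 mg/L.
7.9%/h lost → k = −ln(1 − 0.079) = 0.08230 h⁻¹.
Applying C = C₀e^(−kt): 22.94 × 0.07735 = 1.775 mg/L.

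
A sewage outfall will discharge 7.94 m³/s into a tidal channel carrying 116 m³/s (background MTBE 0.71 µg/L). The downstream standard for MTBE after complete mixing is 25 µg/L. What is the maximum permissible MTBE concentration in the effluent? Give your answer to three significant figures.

380 µg/L

At the limit, (Qr·Cr + Qe·Cₑ)/(Qr + Qe) = 25:
Cₑ = (123.9·25 − 116.0·0.7100) / 7.940 = 379.9 µg/L.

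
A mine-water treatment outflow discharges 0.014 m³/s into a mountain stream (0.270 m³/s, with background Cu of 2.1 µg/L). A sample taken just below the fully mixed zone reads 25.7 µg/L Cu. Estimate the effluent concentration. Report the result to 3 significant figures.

Mass balance: 0.2700·2.100 + 0.01400·Cₑ = 0.2840·25.70
→ Cₑ = (0.2840·25.70 − 0.2700·2.100) / 0.01400 = 480.8 µg/L.

481 µg/L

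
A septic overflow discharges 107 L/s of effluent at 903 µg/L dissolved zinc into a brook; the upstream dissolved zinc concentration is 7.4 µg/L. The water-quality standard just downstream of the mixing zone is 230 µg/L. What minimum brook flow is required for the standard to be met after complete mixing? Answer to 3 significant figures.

Set C_mix = 230: (Q·7.400 + 107.0·903.0) / (Q + 107.0) = 230
→ Q = 107.0·(903.0 − 230)/(230 − 7.400) = 323.5 L/s.

323 L/s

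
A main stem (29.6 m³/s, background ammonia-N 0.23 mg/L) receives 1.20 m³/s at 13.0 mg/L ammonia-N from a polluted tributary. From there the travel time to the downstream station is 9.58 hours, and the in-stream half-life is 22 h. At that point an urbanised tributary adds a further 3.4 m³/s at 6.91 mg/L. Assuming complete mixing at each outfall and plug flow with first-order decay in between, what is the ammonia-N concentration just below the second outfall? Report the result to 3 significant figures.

1.17 mg/L

Mass balance: C = (29.60·0.2300 + 1.200·13.00) / 30.80 = 22.41/30.80 = 0.7275 mg/L; combined flow 30.80 m³/s.
Half-life 22 h → k = ln 2 / 22 = 0.03151 h⁻¹ = 0.7562 d⁻¹.
Applying C = C₀e^(−kt): 0.7275 × 0.7395 = 0.5380 mg/L.
Second outfall: C = (30.80·0.5380 + 3.400·6.910)/34.20 = 1.171 mg/L.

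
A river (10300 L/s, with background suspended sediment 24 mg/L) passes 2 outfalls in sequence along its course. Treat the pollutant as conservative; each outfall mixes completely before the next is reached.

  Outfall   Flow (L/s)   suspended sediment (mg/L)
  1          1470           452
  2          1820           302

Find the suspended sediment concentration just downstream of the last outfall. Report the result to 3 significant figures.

108 mg/L

After outfall 1: Q = 10300 + 1470 = 11770 L/s; C = (10300·24.00 + 1470·452.0)/11770 = 77.45 mg/L.
After outfall 2: Q = 11770 + 1820 = 13590 L/s; C = (11770·77.45 + 1820·302.0)/13590 = 107.5 mg/L.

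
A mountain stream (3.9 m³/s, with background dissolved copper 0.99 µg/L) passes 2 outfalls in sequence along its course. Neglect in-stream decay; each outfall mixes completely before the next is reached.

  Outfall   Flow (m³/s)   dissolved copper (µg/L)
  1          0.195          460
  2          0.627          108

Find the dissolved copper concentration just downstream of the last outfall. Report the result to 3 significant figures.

After outfall 1: Q = 3.900 + 0.1950 = 4.095 m³/s; C = (3.900·0.9900 + 0.1950·460.0)/4.095 = 22.85 µg/L.
After outfall 2: Q = 4.095 + 0.6270 = 4.722 m³/s; C = (4.095·22.85 + 0.6270·108.0)/4.722 = 34.15 µg/L.

34.2 µg/L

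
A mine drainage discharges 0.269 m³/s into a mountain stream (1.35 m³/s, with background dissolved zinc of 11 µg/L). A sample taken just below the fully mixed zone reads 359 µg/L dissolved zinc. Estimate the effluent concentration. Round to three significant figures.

Mass balance: 1.350·11.00 + 0.2690·Cₑ = 1.619·359.0
→ Cₑ = (1.619·359.0 − 1.350·11.00) / 0.2690 = 2105 µg/L.

2110 µg/L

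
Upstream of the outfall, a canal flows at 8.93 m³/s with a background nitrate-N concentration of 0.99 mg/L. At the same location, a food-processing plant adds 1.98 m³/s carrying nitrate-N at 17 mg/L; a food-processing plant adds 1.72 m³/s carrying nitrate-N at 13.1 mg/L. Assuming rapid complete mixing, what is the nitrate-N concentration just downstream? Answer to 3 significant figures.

Conservation of mass: C = (8.930·0.9900 + 1.980·17.00 + 1.720·13.10) / 12.63 = 65.03/12.63 = 5.149 mg/L.

5.15 mg/L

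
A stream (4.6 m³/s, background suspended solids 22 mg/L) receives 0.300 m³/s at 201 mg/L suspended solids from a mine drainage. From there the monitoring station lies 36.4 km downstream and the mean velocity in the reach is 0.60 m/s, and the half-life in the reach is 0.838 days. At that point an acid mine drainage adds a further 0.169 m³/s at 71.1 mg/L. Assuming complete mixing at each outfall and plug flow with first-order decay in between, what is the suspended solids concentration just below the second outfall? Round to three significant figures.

Mass balance: C = (4.600·22.00 + 0.3000·201.0) / 4.900 = 161.5/4.900 = 32.96 mg/L; combined flow 4.900 m³/s.
Travel time t = 36.4·1000 / 0.60 = 60670 s = 16.85 h.
Half-life 0.838 d → k = ln 2 / 0.838 = 0.8271 d⁻¹.
Decay over the reach: 32.96·exp(−kt) = 32.96·0.5595 = 18.44 mg/L.
Second outfall: C = (4.900·18.44 + 0.1690·71.10)/5.069 = 20.19 mg/L.

20.2 mg/L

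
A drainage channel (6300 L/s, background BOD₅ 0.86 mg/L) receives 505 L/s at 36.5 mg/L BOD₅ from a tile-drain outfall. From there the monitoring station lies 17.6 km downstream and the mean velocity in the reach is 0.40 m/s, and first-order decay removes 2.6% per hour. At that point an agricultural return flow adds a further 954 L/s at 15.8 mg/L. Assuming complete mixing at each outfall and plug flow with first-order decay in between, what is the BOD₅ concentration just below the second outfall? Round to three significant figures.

4.17 mg/L

After mixing, C = (6300·0.8600 + 505.0·36.50) / 6805 = 23850/6805 = 3.505 mg/L; combined flow 6805 L/s.
Travel time t = 17.6·1000 / 0.40 = 44000 s = 12.22 h.
2.6%/h lost → k = −ln(1 − 0.026) = 0.02634 h⁻¹.
Decay over the reach: 3.505·exp(−kt) = 3.505·0.7247 = 2.540 mg/L.
At the second outfall, C = (6805·2.540 + 954.0·15.80) / (6805 + 954.0) = 4.170 mg/L.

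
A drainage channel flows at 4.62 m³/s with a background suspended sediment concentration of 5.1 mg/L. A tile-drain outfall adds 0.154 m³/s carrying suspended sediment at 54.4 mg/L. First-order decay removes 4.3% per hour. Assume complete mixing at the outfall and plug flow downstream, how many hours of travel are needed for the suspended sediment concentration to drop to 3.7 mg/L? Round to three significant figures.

13.5 h

After mixing, C = (4.620·5.100 + 0.1540·54.40) / 4.774 = 31.94/4.774 = 6.690 mg/L.
4.3%/h lost → k = −ln(1 − 0.043) = 0.04395 h⁻¹.
6.690·exp(−k·t) = 3.7 → t = ln(6.690/3.7)/k = 48520 s = 13.48 h.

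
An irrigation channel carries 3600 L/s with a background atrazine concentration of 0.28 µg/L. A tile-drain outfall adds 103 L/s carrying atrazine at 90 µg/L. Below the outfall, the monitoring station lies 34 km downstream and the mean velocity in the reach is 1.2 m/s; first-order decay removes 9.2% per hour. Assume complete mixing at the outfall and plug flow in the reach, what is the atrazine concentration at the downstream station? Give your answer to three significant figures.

Flow-weighted average: C = (3600·0.2800 + 103.0·90.00) / 3703 = 10280/3703 = 2.776 µg/L.
Travel time t = 34·1000 / 1.2 = 28330 s = 7.870 h.
9.2%/h lost → k = −ln(1 − 0.092) = 0.09651 h⁻¹.
Decay over the reach: 2.776·exp(−kt) = 2.776·0.4679 = 1.299 µg/L.

1.30 µg/L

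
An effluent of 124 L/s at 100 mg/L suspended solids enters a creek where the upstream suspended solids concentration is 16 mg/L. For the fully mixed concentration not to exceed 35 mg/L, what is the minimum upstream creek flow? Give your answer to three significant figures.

424 L/s

Set C_mix = 35: (Q·16.00 + 124.0·100.0) / (Q + 124.0) = 35
→ Q = 124.0·(100.0 − 35)/(35 − 16.00) = 424.2 L/s.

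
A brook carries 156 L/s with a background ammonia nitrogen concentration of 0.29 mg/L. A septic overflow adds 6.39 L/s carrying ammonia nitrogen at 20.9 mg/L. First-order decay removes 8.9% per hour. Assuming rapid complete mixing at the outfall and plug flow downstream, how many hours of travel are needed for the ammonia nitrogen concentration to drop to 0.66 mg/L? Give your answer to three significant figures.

5.49 h

Mass balance: C = (156.0·0.2900 + 6.390·20.90) / 162.4 = 178.8/162.4 = 1.101 mg/L.
8.9%/h lost → k = −ln(1 − 0.089) = 0.09321 h⁻¹.
1.101·exp(−k·t) = 0.66 → t = ln(1.101/0.66)/k = 19760 s = 5.490 h.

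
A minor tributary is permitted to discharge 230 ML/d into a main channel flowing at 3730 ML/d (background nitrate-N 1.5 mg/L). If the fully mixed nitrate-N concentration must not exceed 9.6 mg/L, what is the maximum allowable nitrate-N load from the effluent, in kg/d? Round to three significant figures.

32400 kg/d

Mass balance at the limit: 3730·1.500 + 230.0·Cₑ = 3960·9.6 → Cₑ = 141.0 mg/L.
230.0 ML/d = 2.662 m³/s. Load = 2.662 m³/s × 141.0 g/m³ × 86 400 s/d = 32420 kg/d.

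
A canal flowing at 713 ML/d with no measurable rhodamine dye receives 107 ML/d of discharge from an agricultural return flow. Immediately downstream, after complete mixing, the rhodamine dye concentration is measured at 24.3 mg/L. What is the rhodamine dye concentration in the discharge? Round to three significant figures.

Mass balance: 713.0·0 + 107.0·Cₑ = 820.0·24.30
→ Cₑ = (820.0·24.30 − 713.0·0) / 107.0 = 186.2 mg/L.

186 mg/L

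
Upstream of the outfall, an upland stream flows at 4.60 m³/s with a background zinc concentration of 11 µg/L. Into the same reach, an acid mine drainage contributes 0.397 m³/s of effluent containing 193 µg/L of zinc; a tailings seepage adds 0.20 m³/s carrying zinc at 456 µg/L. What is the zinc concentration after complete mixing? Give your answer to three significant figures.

42.0 µg/L

Flow-weighted average: C = (4.600·11.00 + 0.3970·193.0 + 0.2000·456.0) / 5.197 = 218.4/5.197 = 42.03 µg/L.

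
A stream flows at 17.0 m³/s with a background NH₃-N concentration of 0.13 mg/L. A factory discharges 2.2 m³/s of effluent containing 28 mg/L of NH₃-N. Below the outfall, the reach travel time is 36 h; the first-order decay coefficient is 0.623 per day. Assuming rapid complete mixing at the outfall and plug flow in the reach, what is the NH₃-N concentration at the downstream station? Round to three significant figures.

1.31 mg/L

Mixed concentration C = ΣQC/ΣQ = (17.00·0.1300 + 2.200·28.00) / 19.20 = 63.81/19.20 = 3.323 mg/L.
First-order decay: C = 3.323·exp(−k·t) = 3.323·0.3928 = 1.305 mg/L.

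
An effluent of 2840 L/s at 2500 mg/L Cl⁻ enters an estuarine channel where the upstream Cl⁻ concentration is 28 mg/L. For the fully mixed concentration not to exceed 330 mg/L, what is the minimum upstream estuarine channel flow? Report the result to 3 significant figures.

20400 L/s

Set C_mix = 330: (Q·28.00 + 2840·2500) / (Q + 2840) = 330
→ Q = 2840·(2500 − 330)/(330 − 28.00) = 20410 L/s.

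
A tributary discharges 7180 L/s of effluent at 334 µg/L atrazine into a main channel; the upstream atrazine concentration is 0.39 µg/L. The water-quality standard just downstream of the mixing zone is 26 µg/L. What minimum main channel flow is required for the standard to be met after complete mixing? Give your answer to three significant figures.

86400 L/s

Set C_mix = 26: (Q·0.3900 + 7180·334.0) / (Q + 7180) = 26
→ Q = 7180·(334.0 − 26)/(26 − 0.3900) = 86350 L/s.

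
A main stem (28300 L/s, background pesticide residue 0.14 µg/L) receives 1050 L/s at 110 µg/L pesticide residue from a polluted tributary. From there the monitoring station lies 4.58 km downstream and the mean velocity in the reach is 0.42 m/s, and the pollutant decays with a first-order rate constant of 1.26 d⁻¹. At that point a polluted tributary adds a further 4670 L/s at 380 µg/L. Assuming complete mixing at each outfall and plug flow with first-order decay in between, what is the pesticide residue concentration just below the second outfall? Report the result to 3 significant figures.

55.2 µg/L

Conservation of mass: C = (28300·0.1400 + 1050·110.0) / 29350 = 119500/29350 = 4.070 µg/L; combined flow 29350 L/s.
Travel time t = 4.58·1000 / 0.42 = 10900 s = 3.029 h.
First-order decay: C = 4.070·exp(−k·t) = 4.070·0.8530 = 3.472 µg/L.
At the second outfall, C = (29350·3.472 + 4670·380.0) / (29350 + 4670) = 55.16 µg/L.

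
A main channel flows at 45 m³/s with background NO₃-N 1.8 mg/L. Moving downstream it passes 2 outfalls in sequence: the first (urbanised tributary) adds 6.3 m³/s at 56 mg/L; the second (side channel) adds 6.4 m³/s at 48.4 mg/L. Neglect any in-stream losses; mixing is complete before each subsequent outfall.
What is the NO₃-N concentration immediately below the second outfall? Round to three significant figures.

12.9 mg/L

After outfall 1: Q = 45.00 + 6.300 = 51.30 m³/s; C = (45.00·1.800 + 6.300·56.00)/51.30 = 8.456 mg/L.
After outfall 2: Q = 51.30 + 6.400 = 57.70 m³/s; C = (51.30·8.456 + 6.400·48.40)/57.70 = 12.89 mg/L.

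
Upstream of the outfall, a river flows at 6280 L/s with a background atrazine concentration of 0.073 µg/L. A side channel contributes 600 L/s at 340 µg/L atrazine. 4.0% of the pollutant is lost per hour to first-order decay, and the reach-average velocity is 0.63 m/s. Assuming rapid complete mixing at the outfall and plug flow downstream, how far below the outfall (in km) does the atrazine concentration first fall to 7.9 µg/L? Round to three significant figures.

73.6 km

Conservation of mass: C = (6280·0.07300 + 600.0·340.0) / 6880 = 204500/6880 = 29.72 µg/L.
4.0%/h lost → k = −ln(1 − 0.04) = 0.04082 h⁻¹.
Set 29.72·exp(−k·t) = 7.9 → t = ln(29.72/7.9)/k = 116800 s = 32.46 h.
Distance = v·t = 0.63·116800 = 73610 m = 73.61 km.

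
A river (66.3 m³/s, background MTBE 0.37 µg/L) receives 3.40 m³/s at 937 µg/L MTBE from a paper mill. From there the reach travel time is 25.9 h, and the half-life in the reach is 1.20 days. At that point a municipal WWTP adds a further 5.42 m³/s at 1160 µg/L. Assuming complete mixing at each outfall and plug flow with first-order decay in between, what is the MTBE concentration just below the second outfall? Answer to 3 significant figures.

107 µg/L

Flow-weighted average: C = (66.30·0.3700 + 3.400·937.0) / 69.70 = 3210/69.70 = 46.06 µg/L; combined flow 69.70 m³/s.
Half-life 1.20 d → k = ln 2 / 1.20 = 0.5776 d⁻¹.
Decay over the reach: 46.06·exp(−kt) = 46.06·0.5361 = 24.69 µg/L.
At the second outfall, C = (69.70·24.69 + 5.420·1160) / (69.70 + 5.420) = 106.6 µg/L.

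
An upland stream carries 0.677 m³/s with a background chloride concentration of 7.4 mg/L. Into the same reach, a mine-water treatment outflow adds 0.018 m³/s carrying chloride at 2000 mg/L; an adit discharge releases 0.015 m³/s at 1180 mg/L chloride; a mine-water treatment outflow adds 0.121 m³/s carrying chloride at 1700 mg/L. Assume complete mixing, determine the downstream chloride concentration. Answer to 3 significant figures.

Mixed concentration C = ΣQC/ΣQ = (0.6770·7.400 + 0.01800·2000 + 0.01500·1180 + 0.1210·1700) / 0.8310 = 264.4/0.8310 = 318.2 mg/L.

318 mg/L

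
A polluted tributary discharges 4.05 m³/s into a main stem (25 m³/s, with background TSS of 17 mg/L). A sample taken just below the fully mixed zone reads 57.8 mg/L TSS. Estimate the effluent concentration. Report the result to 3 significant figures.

310 mg/L

Mass balance: 25.00·17.00 + 4.050·Cₑ = 29.05·57.80
→ Cₑ = (29.05·57.80 − 25.00·17.00) / 4.050 = 309.7 mg/L.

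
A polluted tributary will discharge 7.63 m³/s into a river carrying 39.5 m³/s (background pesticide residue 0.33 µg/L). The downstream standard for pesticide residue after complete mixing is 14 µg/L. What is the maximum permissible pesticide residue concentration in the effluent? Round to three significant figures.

At the limit, (Qr·Cr + Qe·Cₑ)/(Qr + Qe) = 14:
Cₑ = (47.13·14 − 39.50·0.3300) / 7.630 = 84.77 µg/L.

84.8 µg/L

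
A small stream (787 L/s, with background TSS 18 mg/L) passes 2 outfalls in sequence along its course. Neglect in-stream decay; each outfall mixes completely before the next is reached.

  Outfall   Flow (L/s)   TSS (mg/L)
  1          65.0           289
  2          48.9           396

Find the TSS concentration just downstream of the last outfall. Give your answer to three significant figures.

Outfall 1: combined Q = 852.0 L/s; C = (787.0·18.00 + 65.00·289.0)/852.0 = 38.67 mg/L.
Outfall 2: combined Q = 900.9 L/s; C = (852.0·38.67 + 48.90·396.0)/900.9 = 58.07 mg/L.

58.1 mg/L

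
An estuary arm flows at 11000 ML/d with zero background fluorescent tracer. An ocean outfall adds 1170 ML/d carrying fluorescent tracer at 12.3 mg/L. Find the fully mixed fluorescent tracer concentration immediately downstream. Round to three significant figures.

1.18 mg/L

Conservation of mass: C = (11000·0 + 1170·12.30) / 12170 = 14390/12170 = 1.182 mg/L.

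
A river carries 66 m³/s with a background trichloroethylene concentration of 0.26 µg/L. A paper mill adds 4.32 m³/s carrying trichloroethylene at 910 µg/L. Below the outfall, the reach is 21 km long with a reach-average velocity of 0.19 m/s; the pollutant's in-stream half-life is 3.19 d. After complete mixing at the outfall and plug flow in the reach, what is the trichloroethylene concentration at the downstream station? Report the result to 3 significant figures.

42.5 µg/L

Mixed concentration C = ΣQC/ΣQ = (66.00·0.2600 + 4.320·910.0) / 70.32 = 3948/70.32 = 56.15 µg/L.
Travel time t = 21·1000 / 0.19 = 110500 s = 30.70 h.
Half-life 3.19 d → k = ln 2 / 3.19 = 0.2173 d⁻¹.
After decay, C = 56.15 × e^(−kt) = 56.15 × 0.7573 = 42.52 µg/L.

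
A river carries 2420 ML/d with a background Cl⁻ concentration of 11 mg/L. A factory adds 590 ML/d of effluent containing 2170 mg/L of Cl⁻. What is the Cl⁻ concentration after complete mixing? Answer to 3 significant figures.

434 mg/L

Mixed concentration C = ΣQC/ΣQ = (2420·11.00 + 590.0·2170) / 3010 = 1307000/3010 = 434.2 mg/L.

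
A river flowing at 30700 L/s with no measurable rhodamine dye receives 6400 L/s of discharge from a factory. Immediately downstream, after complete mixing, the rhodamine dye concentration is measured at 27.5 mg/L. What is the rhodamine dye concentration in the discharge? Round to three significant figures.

Mass balance: 30700·0 + 6400·Cₑ = 37100·27.50
→ Cₑ = (37100·27.50 − 30700·0) / 6400 = 159.4 mg/L.

159 mg/L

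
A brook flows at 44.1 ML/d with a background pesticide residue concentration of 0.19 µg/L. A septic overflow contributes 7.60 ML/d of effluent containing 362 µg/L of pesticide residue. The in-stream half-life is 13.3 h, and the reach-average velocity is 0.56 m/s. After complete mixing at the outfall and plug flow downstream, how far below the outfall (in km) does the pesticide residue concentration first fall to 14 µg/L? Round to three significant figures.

51.8 km

Mass balance: C = (44.10·0.1900 + 7.600·362.0) / 51.70 = 2760/51.70 = 53.38 µg/L.
Half-life 13.3 h → k = ln 2 / 13.3 = 0.05212 h⁻¹ = 1.251 d⁻¹.
Set 53.38·exp(−k·t) = 14 → t = ln(53.38/14)/k = 92450 s = 25.68 h.
Distance = v·t = 0.56·92450 = 51770 m = 51.77 km.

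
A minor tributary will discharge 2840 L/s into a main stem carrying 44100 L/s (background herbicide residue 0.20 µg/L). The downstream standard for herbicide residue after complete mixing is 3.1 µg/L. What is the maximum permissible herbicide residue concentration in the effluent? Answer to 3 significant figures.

48.1 µg/L

At the limit, (Qr·Cr + Qe·Cₑ)/(Qr + Qe) = 3.1:
Cₑ = (46940·3.1 − 44100·0.2000) / 2840 = 48.13 µg/L.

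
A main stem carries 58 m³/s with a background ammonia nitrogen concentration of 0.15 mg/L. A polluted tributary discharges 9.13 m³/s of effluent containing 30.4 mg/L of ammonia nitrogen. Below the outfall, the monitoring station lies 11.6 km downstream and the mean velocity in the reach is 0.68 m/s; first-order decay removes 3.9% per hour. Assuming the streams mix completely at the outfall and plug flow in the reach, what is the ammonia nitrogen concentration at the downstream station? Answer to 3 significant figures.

After mixing, C = (58.00·0.1500 + 9.130·30.40) / 67.13 = 286.3/67.13 = 4.264 mg/L.
Travel time t = 11.6·1000 / 0.68 = 17060 s = 4.739 h.
3.9%/h lost → k = −ln(1 − 0.039) = 0.03978 h⁻¹.
After decay, C = 4.264 × e^(−kt) = 4.264 × 0.8282 = 3.532 mg/L.

3.53 mg/L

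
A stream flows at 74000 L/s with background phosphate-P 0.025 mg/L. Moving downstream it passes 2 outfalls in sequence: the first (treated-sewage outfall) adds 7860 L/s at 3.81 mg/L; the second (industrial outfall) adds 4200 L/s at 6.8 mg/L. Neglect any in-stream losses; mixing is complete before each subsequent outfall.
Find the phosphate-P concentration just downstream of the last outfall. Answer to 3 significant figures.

Below outfall 1: Q → 81860 L/s, C = (74000·0.02500 + 7860·3.810)/81860 = 0.3884 mg/L.
Below outfall 2: Q → 86060 L/s, C = (81860·0.3884 + 4200·6.800)/86060 = 0.7013 mg/L.

0.701 mg/L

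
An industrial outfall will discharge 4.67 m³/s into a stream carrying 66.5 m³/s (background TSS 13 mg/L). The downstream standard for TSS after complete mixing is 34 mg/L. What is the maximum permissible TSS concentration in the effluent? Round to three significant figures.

333 mg/L

At the limit, (Qr·Cr + Qe·Cₑ)/(Qr + Qe) = 34:
Cₑ = (71.17·34 − 66.50·13.00) / 4.670 = 333.0 mg/L.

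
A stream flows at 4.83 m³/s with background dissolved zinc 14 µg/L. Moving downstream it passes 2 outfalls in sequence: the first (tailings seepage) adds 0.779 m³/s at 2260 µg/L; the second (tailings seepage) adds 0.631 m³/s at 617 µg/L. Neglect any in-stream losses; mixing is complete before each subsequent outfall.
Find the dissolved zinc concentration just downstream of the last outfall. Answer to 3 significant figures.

355 µg/L

After outfall 1: Q = 4.830 + 0.7790 = 5.609 m³/s; C = (4.830·14.00 + 0.7790·2260)/5.609 = 325.9 µg/L.
After outfall 2: Q = 5.609 + 0.6310 = 6.240 m³/s; C = (5.609·325.9 + 0.6310·617.0)/6.240 = 355.4 µg/L.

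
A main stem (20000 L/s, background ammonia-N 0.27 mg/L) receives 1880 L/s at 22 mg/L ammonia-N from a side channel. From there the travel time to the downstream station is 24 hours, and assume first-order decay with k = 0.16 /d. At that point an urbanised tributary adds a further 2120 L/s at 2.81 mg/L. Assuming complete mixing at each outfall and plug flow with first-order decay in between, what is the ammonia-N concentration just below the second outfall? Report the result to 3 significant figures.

Mass balance: C = (20000·0.2700 + 1880·22.00) / 21880 = 46760/21880 = 2.137 mg/L; combined flow 21880 L/s.
After decay, C = 2.137 × e^(−kt) = 2.137 × 0.8521 = 1.821 mg/L.
At the second outfall, C = (21880·1.821 + 2120·2.810) / (21880 + 2120) = 1.908 mg/L.

1.91 mg/L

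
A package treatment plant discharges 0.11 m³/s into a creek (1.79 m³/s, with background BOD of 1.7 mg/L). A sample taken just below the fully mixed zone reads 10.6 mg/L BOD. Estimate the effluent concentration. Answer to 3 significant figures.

155 mg/L

Mass balance: 1.790·1.700 + 0.1100·Cₑ = 1.900·10.60
→ Cₑ = (1.900·10.60 − 1.790·1.700) / 0.1100 = 155.4 mg/L.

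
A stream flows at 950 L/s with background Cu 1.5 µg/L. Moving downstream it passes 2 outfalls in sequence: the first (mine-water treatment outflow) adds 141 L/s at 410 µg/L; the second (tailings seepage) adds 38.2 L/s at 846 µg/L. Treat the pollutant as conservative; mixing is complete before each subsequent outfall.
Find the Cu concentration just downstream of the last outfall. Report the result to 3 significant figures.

After outfall 1: Q = 950.0 + 141.0 = 1091 L/s; C = (950.0·1.500 + 141.0·410.0)/1091 = 54.29 µg/L.
After outfall 2: Q = 1091 + 38.20 = 1129 L/s; C = (1091·54.29 + 38.20·846.0)/1129 = 81.08 µg/L.

81.1 µg/L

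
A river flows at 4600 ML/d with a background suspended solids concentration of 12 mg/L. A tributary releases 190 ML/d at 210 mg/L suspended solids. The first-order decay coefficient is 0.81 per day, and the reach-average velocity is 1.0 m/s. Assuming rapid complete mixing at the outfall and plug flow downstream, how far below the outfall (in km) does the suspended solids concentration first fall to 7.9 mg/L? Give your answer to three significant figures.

Conservation of mass: C = (4600·12.00 + 190.0·210.0) / 4790 = 95100/4790 = 19.85 mg/L.
Set 19.85·exp(−k·t) = 7.9 → t = ln(19.85/7.9)/k = 98300 s = 27.30 h.
Distance = v·t = 1.0·98300 = 98300 m = 98.30 km.

98.3 km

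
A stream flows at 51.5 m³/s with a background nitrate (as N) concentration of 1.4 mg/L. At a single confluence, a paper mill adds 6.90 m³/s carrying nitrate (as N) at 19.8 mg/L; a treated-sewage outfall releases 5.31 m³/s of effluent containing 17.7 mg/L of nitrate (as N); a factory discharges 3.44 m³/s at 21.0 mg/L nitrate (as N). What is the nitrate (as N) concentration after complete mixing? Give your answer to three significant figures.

5.58 mg/L

Conservation of mass: C = (51.50·1.400 + 6.900·19.80 + 5.310·17.70 + 3.440·21.00) / 67.15 = 374.9/67.15 = 5.584 mg/L.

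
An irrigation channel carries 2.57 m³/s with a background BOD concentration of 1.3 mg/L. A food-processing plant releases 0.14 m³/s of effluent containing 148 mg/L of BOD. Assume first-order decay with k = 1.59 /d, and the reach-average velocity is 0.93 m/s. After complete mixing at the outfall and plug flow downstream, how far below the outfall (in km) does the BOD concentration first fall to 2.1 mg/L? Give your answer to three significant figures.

72.9 km

Mass balance: C = (2.570·1.300 + 0.1400·148.0) / 2.710 = 24.06/2.710 = 8.879 mg/L.
Set 8.879·exp(−k·t) = 2.1 → t = ln(8.879/2.1)/k = 78340 s = 21.76 h.
Distance = v·t = 0.93·78340 = 72860 m = 72.86 km.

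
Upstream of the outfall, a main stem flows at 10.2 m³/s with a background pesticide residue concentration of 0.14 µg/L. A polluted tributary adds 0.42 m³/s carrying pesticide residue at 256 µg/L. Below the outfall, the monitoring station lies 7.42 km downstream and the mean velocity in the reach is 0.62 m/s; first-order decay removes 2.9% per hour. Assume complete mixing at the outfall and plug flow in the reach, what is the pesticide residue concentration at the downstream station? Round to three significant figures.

9.30 µg/L

Conservation of mass: C = (10.20·0.1400 + 0.4200·256.0) / 10.62 = 108.9/10.62 = 10.26 µg/L.
Travel time t = 7.42·1000 / 0.62 = 11970 s = 3.324 h.
2.9%/h lost → k = −ln(1 − 0.029) = 0.02943 h⁻¹.
After decay, C = 10.26 × e^(−kt) = 10.26 × 0.9068 = 9.303 µg/L.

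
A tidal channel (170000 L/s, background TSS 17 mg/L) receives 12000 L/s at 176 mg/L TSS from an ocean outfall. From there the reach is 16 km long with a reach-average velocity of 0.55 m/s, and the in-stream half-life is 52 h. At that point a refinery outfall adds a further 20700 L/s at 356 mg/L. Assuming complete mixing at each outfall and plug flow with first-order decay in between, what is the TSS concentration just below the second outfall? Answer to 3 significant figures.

58.5 mg/L

Conservation of mass: C = (170000·17.00 + 12000·176.0) / 182000 = 5002000/182000 = 27.48 mg/L; combined flow 182000 L/s.
Travel time t = 16·1000 / 0.55 = 29090 s = 8.081 h.
Half-life 52 h → k = ln 2 / 52 = 0.01333 h⁻¹ = 0.3199 d⁻¹.
Applying C = C₀e^(−kt): 27.48 × 0.8979 = 24.68 mg/L.
Second outfall: C = (182000·24.68 + 20700·356.0)/202700 = 58.51 mg/L.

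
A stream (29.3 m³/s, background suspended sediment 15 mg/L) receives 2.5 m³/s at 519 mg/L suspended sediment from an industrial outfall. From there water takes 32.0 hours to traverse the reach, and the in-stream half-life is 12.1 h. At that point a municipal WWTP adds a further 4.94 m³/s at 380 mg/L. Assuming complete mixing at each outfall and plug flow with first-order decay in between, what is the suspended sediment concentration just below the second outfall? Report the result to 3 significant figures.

Flow-weighted average: C = (29.30·15.00 + 2.500·519.0) / 31.80 = 1737/31.80 = 54.62 mg/L; combined flow 31.80 m³/s.
Half-life 12.1 h → k = ln 2 / 12.1 = 0.05728 h⁻¹ = 1.375 d⁻¹.
First-order decay: C = 54.62·exp(−k·t) = 54.62·0.1599 = 8.735 mg/L.
At the second outfall, C = (31.80·8.735 + 4.940·380.0) / (31.80 + 4.940) = 58.65 mg/L.

58.7 mg/L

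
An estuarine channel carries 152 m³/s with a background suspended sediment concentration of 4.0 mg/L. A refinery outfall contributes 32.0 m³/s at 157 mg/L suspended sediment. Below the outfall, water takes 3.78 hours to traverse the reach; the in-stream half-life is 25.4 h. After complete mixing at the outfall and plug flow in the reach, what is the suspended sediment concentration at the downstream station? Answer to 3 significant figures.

After mixing, C = (152.0·4.000 + 32.00·157.0) / 184.0 = 5632/184.0 = 30.61 mg/L.
Half-life 25.4 h → k = ln 2 / 25.4 = 0.02729 h⁻¹ = 0.6549 d⁻¹.
After decay, C = 30.61 × e^(−kt) = 30.61 × 0.9020 = 27.61 mg/L.

27.6 mg/L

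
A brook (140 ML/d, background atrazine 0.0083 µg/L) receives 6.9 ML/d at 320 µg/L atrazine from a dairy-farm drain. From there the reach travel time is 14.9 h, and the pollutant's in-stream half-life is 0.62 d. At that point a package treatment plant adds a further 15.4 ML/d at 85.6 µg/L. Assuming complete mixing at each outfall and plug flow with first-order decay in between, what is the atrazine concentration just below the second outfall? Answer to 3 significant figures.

After mixing, C = (140.0·0.008300 + 6.900·320.0) / 146.9 = 2209/146.9 = 15.04 µg/L; combined flow 146.9 ML/d.
Half-life 0.62 d → k = ln 2 / 0.62 = 1.118 d⁻¹.
After decay, C = 15.04 × e^(−kt) = 15.04 × 0.4995 = 7.512 µg/L.
Second outfall: C = (146.9·7.512 + 15.40·85.60)/162.3 = 14.92 µg/L.

14.9 µg/L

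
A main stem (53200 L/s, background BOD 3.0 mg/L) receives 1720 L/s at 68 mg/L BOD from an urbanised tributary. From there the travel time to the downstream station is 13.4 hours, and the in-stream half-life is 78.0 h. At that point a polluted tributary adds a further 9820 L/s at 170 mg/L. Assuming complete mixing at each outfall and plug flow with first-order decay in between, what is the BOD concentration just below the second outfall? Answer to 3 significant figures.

29.6 mg/L

Mixed concentration C = ΣQC/ΣQ = (53200·3.000 + 1720·68.00) / 54920 = 276600/54920 = 5.036 mg/L; combined flow 54920 L/s.
Half-life 78.0 h → k = ln 2 / 78.0 = 0.008887 h⁻¹ = 0.2133 d⁻¹.
After decay, C = 5.036 × e^(−kt) = 5.036 × 0.8877 = 4.470 mg/L.
Second outfall: C = (54920·4.470 + 9820·170.0)/64740 = 29.58 mg/L.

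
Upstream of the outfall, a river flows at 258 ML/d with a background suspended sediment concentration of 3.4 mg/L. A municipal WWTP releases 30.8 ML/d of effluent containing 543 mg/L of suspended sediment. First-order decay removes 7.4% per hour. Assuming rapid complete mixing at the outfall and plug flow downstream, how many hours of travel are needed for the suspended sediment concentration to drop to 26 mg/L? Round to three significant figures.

11.1 h

Mixed concentration C = ΣQC/ΣQ = (258.0·3.400 + 30.80·543.0) / 288.8 = 17600/288.8 = 60.95 mg/L.
7.4%/h lost → k = −ln(1 − 0.074) = 0.07688 h⁻¹.
60.95·exp(−k·t) = 26 → t = ln(60.95/26)/k = 39890 s = 11.08 h.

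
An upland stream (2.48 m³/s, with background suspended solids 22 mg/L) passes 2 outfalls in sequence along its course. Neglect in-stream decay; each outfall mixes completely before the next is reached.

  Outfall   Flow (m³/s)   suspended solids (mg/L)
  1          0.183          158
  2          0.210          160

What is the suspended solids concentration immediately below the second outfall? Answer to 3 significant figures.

Outfall 1: combined Q = 2.663 m³/s; C = (2.480·22.00 + 0.1830·158.0)/2.663 = 31.35 mg/L.
Outfall 2: combined Q = 2.873 m³/s; C = (2.663·31.35 + 0.2100·160.0)/2.873 = 40.75 mg/L.

40.7 mg/L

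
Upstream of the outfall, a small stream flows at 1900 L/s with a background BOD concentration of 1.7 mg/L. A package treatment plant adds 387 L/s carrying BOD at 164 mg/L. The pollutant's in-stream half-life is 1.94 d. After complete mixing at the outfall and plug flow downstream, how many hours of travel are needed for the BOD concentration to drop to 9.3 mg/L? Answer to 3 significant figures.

76.8 h

Mass balance: C = (1900·1.700 + 387.0·164.0) / 2287 = 66700/2287 = 29.16 mg/L.
Half-life 1.94 d → k = ln 2 / 1.94 = 0.3573 d⁻¹.
29.16·exp(−k·t) = 9.3 → t = ln(29.16/9.3)/k = 276400 s = 76.77 h.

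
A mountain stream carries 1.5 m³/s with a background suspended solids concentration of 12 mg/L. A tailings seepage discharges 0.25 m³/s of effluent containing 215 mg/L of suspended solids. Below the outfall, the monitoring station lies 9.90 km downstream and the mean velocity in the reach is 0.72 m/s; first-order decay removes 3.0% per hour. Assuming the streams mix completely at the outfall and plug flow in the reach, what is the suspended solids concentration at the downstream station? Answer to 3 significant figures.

36.5 mg/L

After mixing, C = (1.500·12.00 + 0.2500·215.0) / 1.750 = 71.75/1.750 = 41.00 mg/L.
Travel time t = 9.90·1000 / 0.72 = 13750 s = 3.819 h.
3.0%/h lost → k = −ln(1 − 0.03) = 0.03046 h⁻¹.
Decay over the reach: 41.00·exp(−kt) = 41.00·0.8902 = 36.50 mg/L.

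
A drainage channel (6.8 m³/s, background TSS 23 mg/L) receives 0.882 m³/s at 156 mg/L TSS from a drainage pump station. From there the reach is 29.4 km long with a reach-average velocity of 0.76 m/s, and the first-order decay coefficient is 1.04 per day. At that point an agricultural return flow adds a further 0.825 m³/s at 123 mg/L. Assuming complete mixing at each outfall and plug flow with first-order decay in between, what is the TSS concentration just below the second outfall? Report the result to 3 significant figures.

Mass balance: C = (6.800·23.00 + 0.8820·156.0) / 7.682 = 294.0/7.682 = 38.27 mg/L; combined flow 7.682 m³/s.
Travel time t = 29.4·1000 / 0.76 = 38680 s = 10.75 h.
After decay, C = 38.27 × e^(−kt) = 38.27 × 0.6277 = 24.02 mg/L.
Second outfall: C = (7.682·24.02 + 0.8250·123.0)/8.507 = 33.62 mg/L.

33.6 mg/L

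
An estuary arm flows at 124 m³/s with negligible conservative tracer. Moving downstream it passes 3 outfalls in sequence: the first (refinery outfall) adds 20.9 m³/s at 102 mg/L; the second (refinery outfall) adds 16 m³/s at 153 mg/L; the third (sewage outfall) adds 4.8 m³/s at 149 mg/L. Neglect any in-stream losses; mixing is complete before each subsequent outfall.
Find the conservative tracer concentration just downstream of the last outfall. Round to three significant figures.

32.0 mg/L

After outfall 1: Q = 124.0 + 20.90 = 144.9 m³/s; C = (124.0·0 + 20.90·102.0)/144.9 = 14.71 mg/L.
After outfall 2: Q = 144.9 + 16.00 = 160.9 m³/s; C = (144.9·14.71 + 16.00·153.0)/160.9 = 28.46 mg/L.
After outfall 3: Q = 160.9 + 4.800 = 165.7 m³/s; C = (160.9·28.46 + 4.800·149.0)/165.7 = 31.96 mg/L.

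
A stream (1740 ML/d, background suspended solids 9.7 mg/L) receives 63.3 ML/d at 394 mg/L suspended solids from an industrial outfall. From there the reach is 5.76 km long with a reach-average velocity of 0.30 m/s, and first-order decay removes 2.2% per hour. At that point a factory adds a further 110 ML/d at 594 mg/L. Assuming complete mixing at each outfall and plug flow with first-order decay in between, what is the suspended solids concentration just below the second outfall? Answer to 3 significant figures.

53.6 mg/L

Mixed concentration C = ΣQC/ΣQ = (1740·9.700 + 63.30·394.0) / 1803 = 41820/1803 = 23.19 mg/L; combined flow 1803 ML/d.
Travel time t = 5.76·1000 / 0.30 = 19200 s = 5.333 h.
2.2%/h lost → k = −ln(1 − 0.022) = 0.02225 h⁻¹.
After decay, C = 23.19 × e^(−kt) = 23.19 × 0.8881 = 20.60 mg/L.
At the second outfall, C = (1803·20.60 + 110.0·594.0) / (1803 + 110.0) = 53.56 mg/L.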